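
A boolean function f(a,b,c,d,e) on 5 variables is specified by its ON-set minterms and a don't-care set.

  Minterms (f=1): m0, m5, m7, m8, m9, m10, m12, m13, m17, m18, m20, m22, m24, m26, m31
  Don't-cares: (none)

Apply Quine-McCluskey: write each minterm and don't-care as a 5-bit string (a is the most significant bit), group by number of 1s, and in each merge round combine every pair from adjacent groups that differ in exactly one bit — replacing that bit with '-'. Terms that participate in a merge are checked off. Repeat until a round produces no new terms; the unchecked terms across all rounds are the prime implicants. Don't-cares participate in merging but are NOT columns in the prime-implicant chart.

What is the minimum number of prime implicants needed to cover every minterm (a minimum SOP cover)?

8

size-2^0 implicants → 00000(✓)  00101(✓)  00111(✓)  01000(✓)  01001(✓)  01010(✓)  01100(✓)  01101(✓)  10001  10010(✓)  10100(✓)  10110(✓)  11000(✓)  11010(✓)  11111
size-2^1 implicants → -1000(✓)  -1010(✓)  0-000  0-101  001-1  01-00(✓)  01-01(✓)  010-0(✓)  0100-(✓)  0110-(✓)  1-010  10-10  101-0  110-0(✓)
size-2^2 implicants → -10-0  01-0-
Unchecked terms (primes): -10-0, 0-000, 0-101, 001-1, 01-0-, 1-010, 10-10, 10001, 101-0, 11111
Minterm coverage:
  m0 ⊆ 0-000 [E]
  m5 ⊆ 0-101,001-1
  m7 ⊆ 001-1 [E]
  m8 ⊆ -10-0,0-000,01-0-
  m9 ⊆ 01-0- [E]
  m10 ⊆ -10-0 [E]
  m12 ⊆ 01-0- [E]
  m13 ⊆ 0-101,01-0-
  m17 ⊆ 10001 [E]
  m18 ⊆ 1-010,10-10
  m20 ⊆ 101-0 [E]
  m22 ⊆ 10-10,101-0
  m24 ⊆ -10-0 [E]
  m26 ⊆ -10-0,1-010
  m31 ⊆ 11111 [E]
E = {-10-0, 0-000, 001-1, 01-0-, 10001, 101-0, 11111}
Petrick residual → 1-010
Cover = bc'e' + a'c'd'e' + a'b'ce + a'bd' + ac'de' + ab'c'd'e + ab'ce' + abcde  |cover|=8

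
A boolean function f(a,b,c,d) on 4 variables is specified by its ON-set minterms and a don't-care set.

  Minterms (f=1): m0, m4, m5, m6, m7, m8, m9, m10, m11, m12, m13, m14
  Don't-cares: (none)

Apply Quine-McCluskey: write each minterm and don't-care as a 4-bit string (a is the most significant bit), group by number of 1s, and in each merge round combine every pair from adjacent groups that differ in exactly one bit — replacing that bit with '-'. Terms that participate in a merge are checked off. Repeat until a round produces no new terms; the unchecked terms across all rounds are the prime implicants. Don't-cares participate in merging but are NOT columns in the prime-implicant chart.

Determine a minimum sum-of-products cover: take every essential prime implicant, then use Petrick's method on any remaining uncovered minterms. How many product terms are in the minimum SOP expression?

[col 0] 0000*, 0100*, 0101*, 0110*, 0111*, 1000*, 1001*, 1010*, 1011*, 1100*, 1101*, 1110*
[col 1] -000*, -100*, -101*, -110*, 0-00*, 01-0*, 01-1*, 010-*, 011-*, 1-00*, 1-01*, 1-10*, 10-0*, 10-1*, 100-*, 101-*, 11-0*, 110-*
[col 2] --00, -1-0, -10-, 01--, 1--0, 1-0-, 10--
Prime implicants: --00, -1-0, -10-, 01--, 1--0, 1-0-, 10--
PI chart (minterm → PIs covering it):
  0 | --00  (sole → essential)
  4 | --00,-1-0,-10-,01--
  5 | -10-,01--
  6 | -1-0,01--
  7 | 01--  (sole → essential)
  8 | --00,1--0,1-0-,10--
  9 | 1-0-,10--
  10 | 1--0,10--
  11 | 10--  (sole → essential)
  12 | --00,-1-0,-10-,1--0,1-0-
  13 | -10-,1-0-
  14 | -1-0,1--0
Essential prime implicants: --00, 01--, 10--
Petrick residual → -1-0, -10-
Minimum SOP uses 5 PIs: c'd' + bd' + bc' + a'b + ab'

5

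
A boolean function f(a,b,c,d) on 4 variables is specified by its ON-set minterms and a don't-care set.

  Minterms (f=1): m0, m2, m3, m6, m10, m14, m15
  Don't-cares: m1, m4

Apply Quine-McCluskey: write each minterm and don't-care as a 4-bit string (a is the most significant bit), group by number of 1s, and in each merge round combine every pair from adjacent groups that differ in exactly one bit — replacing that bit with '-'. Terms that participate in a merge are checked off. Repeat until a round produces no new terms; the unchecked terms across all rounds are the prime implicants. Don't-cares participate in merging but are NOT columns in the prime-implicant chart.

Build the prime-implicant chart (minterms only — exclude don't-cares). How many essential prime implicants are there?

3

[col 0] 0000*, 0001*, 0010*, 0011*, 0100*, 0110*, 1010*, 1110*, 1111*
[col 1] -010*, -110*, 0-00*, 0-10*, 00-0*, 00-1*, 000-*, 001-*, 01-0*, 1-10*, 111-
[col 2] --10, 0--0, 00--
Prime implicants: --10, 0--0, 00--, 111-
PI chart (minterm → PIs covering it):
  0 | 0--0,00--
  2 | --10,0--0,00--
  3 | 00--  (sole → essential)
  6 | --10,0--0
  10 | --10  (sole → essential)
  14 | --10,111-
  15 | 111-  (sole → essential)
Essential prime implicants: --10, 00--, 111-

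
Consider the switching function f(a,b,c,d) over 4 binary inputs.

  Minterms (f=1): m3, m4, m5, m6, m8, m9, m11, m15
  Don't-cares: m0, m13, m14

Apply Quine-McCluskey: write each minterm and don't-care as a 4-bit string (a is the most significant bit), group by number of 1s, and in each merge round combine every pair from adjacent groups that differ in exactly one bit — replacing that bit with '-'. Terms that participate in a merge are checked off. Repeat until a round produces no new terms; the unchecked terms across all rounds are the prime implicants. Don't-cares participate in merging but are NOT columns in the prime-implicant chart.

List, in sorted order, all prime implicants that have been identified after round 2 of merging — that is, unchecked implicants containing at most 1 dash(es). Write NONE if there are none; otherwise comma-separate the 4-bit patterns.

-000, -011, -101, -110, 0-00, 01-0, 010-, 100-, 111-

Round 0: 0000✓ 0011✓ 0100✓ 0101✓ 0110✓ 1000✓ 1001✓ 1011✓ 1101✓ 1110✓ 1111✓
Round 1: -000 -011 -101 -110 0-00 01-0 010- 1-01✓ 1-11✓ 10-1✓ 100- 11-1✓ 111-
Round 2: 1--1
PIs = {-000, -011, -101, -110, 0-00, 01-0, 010-, 1--1, 100-, 111-}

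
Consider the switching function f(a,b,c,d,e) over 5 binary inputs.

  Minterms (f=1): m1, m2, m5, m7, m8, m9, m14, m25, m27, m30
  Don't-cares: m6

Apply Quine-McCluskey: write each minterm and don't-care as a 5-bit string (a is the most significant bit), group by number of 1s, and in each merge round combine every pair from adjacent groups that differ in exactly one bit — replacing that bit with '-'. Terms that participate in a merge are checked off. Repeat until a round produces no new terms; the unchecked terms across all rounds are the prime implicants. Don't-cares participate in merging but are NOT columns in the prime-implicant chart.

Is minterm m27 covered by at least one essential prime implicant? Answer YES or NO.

Round 0: 00001✓ 00010✓ 00101✓ 00110✓ 00111✓ 01000✓ 01001✓ 01110✓ 11001✓ 11011✓ 11110✓
Round 1: -1001 -1110 0-001 0-110 00-01 00-10 001-1 0011- 0100- 110-1
PIs = {-1001, -1110, 0-001, 0-110, 00-01, 00-10, 001-1, 0011-, 0100-, 110-1}
Coverage chart:
  m1: 0-001,00-01
  m2: 00-10 ←essential
  m5: 00-01,001-1
  m7: 001-1,0011-
  m8: 0100- ←essential
  m9: -1001,0-001,0100-
  m14: -1110,0-110
  m25: -1001,110-1
  m27: 110-1 ←essential
  m30: -1110 ←essential
Essential: -1110, 00-10, 0100-, 110-1

YES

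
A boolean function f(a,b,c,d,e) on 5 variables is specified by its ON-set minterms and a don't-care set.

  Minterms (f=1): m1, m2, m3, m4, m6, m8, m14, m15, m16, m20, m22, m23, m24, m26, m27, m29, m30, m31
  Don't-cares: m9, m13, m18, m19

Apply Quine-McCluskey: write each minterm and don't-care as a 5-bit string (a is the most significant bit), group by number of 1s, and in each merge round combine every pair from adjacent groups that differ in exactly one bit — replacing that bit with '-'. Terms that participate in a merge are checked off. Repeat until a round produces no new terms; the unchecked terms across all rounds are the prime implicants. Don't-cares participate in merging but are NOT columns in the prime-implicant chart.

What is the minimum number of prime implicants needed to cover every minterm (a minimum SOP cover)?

[col 0] 00001*, 00010*, 00011*, 00100*, 00110*, 01000*, 01001*, 01101*, 01110*, 01111*, 10000*, 10010*, 10011*, 10100*, 10110*, 10111*, 11000*, 11010*, 11011*, 11101*, 11110*, 11111*
[col 1] -0010*, -0011*, -0100*, -0110*, -1000, -1101*, -1110*, -1111*, 0-001, 0-110*, 00-10*, 000-1, 0001-*, 001-0*, 01-01, 0100-, 011-1*, 0111-*, 1-000*, 1-010*, 1-011*, 1-110*, 1-111*, 10-00*, 10-10*, 10-11*, 100-0*, 1001-*, 101-0*, 1011-*, 11-10*, 11-11*, 110-0*, 1101-*, 111-1*, 1111-*
[col 2] --110, -0-10, -001-, -01-0, -11-1, -111-, 1--10*, 1--11*, 1-0-0, 1-01-*, 1-11-*, 10--0, 10-1-*, 11-1-*
[col 3] 1--1-
Prime implicants: --110, -0-10, -001-, -01-0, -1000, -11-1, -111-, 0-001, 000-1, 01-01, 0100-, 1--1-, 1-0-0, 10--0
PI chart (minterm → PIs covering it):
  1 | 0-001,000-1
  2 | -0-10,-001-
  3 | -001-,000-1
  4 | -01-0  (sole → essential)
  6 | --110,-0-10,-01-0
  8 | -1000,0100-
  14 | --110,-111-
  15 | -11-1,-111-
  16 | 1-0-0,10--0
  20 | -01-0,10--0
  22 | --110,-0-10,-01-0,1--1-,10--0
  23 | 1--1-  (sole → essential)
  24 | -1000,1-0-0
  26 | 1--1-,1-0-0
  27 | 1--1-  (sole → essential)
  29 | -11-1  (sole → essential)
  30 | --110,-111-,1--1-
  31 | -11-1,-111-,1--1-
Essential prime implicants: -01-0, -11-1, 1--1-
Petrick residual → --110, -0-10, -1000, 000-1, 1-0-0
Minimum SOP uses 8 PIs: cde' + b'de' + b'ce' + bc'd'e' + bce + a'b'c'e + ad + ac'e'

8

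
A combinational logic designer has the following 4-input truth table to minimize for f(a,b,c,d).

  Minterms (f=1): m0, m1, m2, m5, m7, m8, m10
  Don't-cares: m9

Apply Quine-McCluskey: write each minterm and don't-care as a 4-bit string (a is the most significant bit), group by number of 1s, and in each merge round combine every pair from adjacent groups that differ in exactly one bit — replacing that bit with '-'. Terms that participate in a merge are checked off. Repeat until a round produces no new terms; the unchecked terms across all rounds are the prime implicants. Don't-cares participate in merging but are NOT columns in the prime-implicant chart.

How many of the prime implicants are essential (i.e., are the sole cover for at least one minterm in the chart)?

2

size-2^0 implicants → 0000(✓)  0001(✓)  0010(✓)  0101(✓)  0111(✓)  1000(✓)  1001(✓)  1010(✓)
size-2^1 implicants → -000(✓)  -001(✓)  -010(✓)  0-01  00-0(✓)  000-(✓)  01-1  10-0(✓)  100-(✓)
size-2^2 implicants → -0-0  -00-
Unchecked terms (primes): -0-0, -00-, 0-01, 01-1
Minterm coverage:
  m0 ⊆ -0-0,-00-
  m1 ⊆ -00-,0-01
  m2 ⊆ -0-0 [E]
  m5 ⊆ 0-01,01-1
  m7 ⊆ 01-1 [E]
  m8 ⊆ -0-0,-00-
  m10 ⊆ -0-0 [E]
E = {-0-0, 01-1}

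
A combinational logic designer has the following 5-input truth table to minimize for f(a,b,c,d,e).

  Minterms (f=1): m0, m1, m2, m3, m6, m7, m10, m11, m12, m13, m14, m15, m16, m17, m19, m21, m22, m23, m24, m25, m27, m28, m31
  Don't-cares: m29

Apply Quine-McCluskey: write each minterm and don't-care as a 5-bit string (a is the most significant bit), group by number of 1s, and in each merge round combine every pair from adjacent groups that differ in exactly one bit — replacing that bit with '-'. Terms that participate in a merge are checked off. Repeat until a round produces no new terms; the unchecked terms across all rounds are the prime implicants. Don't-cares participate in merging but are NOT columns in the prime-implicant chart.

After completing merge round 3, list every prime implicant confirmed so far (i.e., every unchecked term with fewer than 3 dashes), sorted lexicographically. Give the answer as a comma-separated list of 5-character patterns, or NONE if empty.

size-2^0 implicants → 00000(✓)  00001(✓)  00010(✓)  00011(✓)  00110(✓)  00111(✓)  01010(✓)  01011(✓)  01100(✓)  01101(✓)  01110(✓)  01111(✓)  10000(✓)  10001(✓)  10011(✓)  10101(✓)  10110(✓)  10111(✓)  11000(✓)  11001(✓)  11011(✓)  11100(✓)  11101(✓)  11111(✓)
size-2^1 implicants → -0000(✓)  -0001(✓)  -0011(✓)  -0110(✓)  -0111(✓)  -1011(✓)  -1100(✓)  -1101(✓)  -1111(✓)  0-010(✓)  0-011(✓)  0-110(✓)  0-111(✓)  00-10(✓)  00-11(✓)  000-0(✓)  000-1(✓)  0000-(✓)  0001-(✓)  0011-(✓)  01-10(✓)  01-11(✓)  0101-(✓)  011-0(✓)  011-1(✓)  0110-(✓)  0111-(✓)  1-000(✓)  1-001(✓)  1-011(✓)  1-101(✓)  1-111(✓)  10-01(✓)  10-11(✓)  100-1(✓)  1000-(✓)  101-1(✓)  1011-(✓)  11-00(✓)  11-01(✓)  11-11(✓)  110-1(✓)  1100-(✓)  111-1(✓)  1110-(✓)
size-2^2 implicants → --011(✓)  --111(✓)  -0-11(✓)  -00-1  -000-  -011-  -1-11(✓)  -11-1  -110-  0--10(✓)  0--11(✓)  0-01-(✓)  0-11-(✓)  00-1-(✓)  000--  01-1-(✓)  011--  1--01(✓)  1--11(✓)  1-0-1(✓)  1-00-  1-1-1(✓)  10--1(✓)  11--1(✓)  11-0-
size-2^3 implicants → ---11  0--1-  1---1
Unchecked terms (primes): ---11, -00-1, -000-, -011-, -11-1, -110-, 0--1-, 000--, 011--, 1---1, 1-00-, 11-0-

-00-1, -000-, -011-, -11-1, -110-, 000--, 011--, 1-00-, 11-0-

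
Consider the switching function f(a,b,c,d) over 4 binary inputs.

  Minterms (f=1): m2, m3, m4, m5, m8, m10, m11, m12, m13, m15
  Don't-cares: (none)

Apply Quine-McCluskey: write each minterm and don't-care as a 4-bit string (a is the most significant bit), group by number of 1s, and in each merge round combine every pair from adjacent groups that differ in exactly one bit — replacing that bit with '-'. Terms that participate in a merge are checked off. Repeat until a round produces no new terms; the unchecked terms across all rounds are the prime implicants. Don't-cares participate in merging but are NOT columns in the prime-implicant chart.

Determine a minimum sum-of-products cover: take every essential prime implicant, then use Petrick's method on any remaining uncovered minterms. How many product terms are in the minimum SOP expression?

4

Round 0: 0010✓ 0011✓ 0100✓ 0101✓ 1000✓ 1010✓ 1011✓ 1100✓ 1101✓ 1111✓
Round 1: -010✓ -011✓ -100✓ -101✓ 001-✓ 010-✓ 1-00 1-11 10-0 101-✓ 11-1 110-✓
Round 2: -01- -10-
PIs = {-01-, -10-, 1-00, 1-11, 10-0, 11-1}
Coverage chart:
  m2: -01- ←essential
  m3: -01- ←essential
  m4: -10- ←essential
  m5: -10- ←essential
  m8: 1-00,10-0
  m10: -01-,10-0
  m11: -01-,1-11
  m12: -10-,1-00
  m13: -10-,11-1
  m15: 1-11,11-1
Essential: -01-, -10-
Petrick residual → 1-00, 1-11
Min cover (4 terms): b'c + bc' + ac'd' + acd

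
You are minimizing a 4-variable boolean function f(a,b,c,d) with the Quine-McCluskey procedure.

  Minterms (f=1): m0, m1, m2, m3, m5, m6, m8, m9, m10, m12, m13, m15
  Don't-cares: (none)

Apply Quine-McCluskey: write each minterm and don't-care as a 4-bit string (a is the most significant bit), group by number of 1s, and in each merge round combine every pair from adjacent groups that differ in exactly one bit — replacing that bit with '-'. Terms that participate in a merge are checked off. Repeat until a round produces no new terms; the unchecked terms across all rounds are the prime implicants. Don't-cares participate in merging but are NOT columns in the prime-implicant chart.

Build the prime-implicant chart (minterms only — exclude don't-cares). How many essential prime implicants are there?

[col 0] 0000*, 0001*, 0010*, 0011*, 0101*, 0110*, 1000*, 1001*, 1010*, 1100*, 1101*, 1111*
[col 1] -000*, -001*, -010*, -101*, 0-01*, 0-10, 00-0*, 00-1*, 000-*, 001-*, 1-00*, 1-01*, 10-0*, 100-*, 11-1, 110-*
[col 2] --01, -0-0, -00-, 00--, 1-0-
Prime implicants: --01, -0-0, -00-, 0-10, 00--, 1-0-, 11-1
PI chart (minterm → PIs covering it):
  0 | -0-0,-00-,00--
  1 | --01,-00-,00--
  2 | -0-0,0-10,00--
  3 | 00--  (sole → essential)
  5 | --01  (sole → essential)
  6 | 0-10  (sole → essential)
  8 | -0-0,-00-,1-0-
  9 | --01,-00-,1-0-
  10 | -0-0  (sole → essential)
  12 | 1-0-  (sole → essential)
  13 | --01,1-0-,11-1
  15 | 11-1  (sole → essential)
Essential prime implicants: --01, -0-0, 0-10, 00--, 1-0-, 11-1

6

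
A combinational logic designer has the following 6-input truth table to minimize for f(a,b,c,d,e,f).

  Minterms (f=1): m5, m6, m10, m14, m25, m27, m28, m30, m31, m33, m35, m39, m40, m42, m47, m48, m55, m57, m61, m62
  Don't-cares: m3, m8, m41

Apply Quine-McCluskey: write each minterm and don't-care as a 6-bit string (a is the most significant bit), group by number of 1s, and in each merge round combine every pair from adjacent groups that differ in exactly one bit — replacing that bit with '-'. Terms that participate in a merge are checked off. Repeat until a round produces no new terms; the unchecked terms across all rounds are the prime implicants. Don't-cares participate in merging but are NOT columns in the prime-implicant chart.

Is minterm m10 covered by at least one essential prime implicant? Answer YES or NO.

Round 0: 000011✓ 000101 000110✓ 001000✓ 001010✓ 001110✓ 011001✓ 011011✓ 011100✓ 011110✓ 011111✓ 100001✓ 100011✓ 100111✓ 101000✓ 101001✓ 101010✓ 101111✓ 110000 110111✓ 111001✓ 111101✓ 111110✓
Round 1: -00011 -01000✓ -01010✓ -11001 -11110 0-1110 00-110 001-10 0010-0✓ 011-11 0110-1 0111-0 01111- 1-0111 1-1001 10-001 10-111 100-11 1000-1 1010-0✓ 10100- 111-01
Round 2: -010-0
PIs = {-00011, -010-0, -11001, -11110, 0-1110, 00-110, 000101, 001-10, 011-11, 0110-1, 0111-0, 01111-, 1-0111, 1-1001, 10-001, 10-111, 100-11, 1000-1, 10100-, 110000, 111-01}
Coverage chart:
  m5: 000101 ←essential
  m6: 00-110 ←essential
  m10: -010-0,001-10
  m14: 0-1110,00-110,001-10
  m25: -11001,0110-1
  m27: 011-11,0110-1
  m28: 0111-0 ←essential
  m30: -11110,0-1110,0111-0,01111-
  m31: 011-11,01111-
  m33: 10-001,1000-1
  m35: -00011,100-11,1000-1
  m39: 1-0111,10-111,100-11
  m40: -010-0,10100-
  m42: -010-0 ←essential
  m47: 10-111 ←essential
  m48: 110000 ←essential
  m55: 1-0111 ←essential
  m57: -11001,1-1001,111-01
  m61: 111-01 ←essential
  m62: -11110 ←essential
Essential: -010-0, -11110, 00-110, 000101, 0111-0, 1-0111, 10-111, 110000, 111-01

YES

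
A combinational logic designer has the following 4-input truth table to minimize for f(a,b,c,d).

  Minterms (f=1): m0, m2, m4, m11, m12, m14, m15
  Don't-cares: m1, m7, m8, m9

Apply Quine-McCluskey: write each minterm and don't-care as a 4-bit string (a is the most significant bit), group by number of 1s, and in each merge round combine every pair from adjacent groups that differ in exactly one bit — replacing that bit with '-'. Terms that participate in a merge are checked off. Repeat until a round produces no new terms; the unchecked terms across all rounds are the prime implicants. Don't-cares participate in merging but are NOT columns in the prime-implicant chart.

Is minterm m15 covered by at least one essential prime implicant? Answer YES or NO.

Round 0: 0000✓ 0001✓ 0010✓ 0100✓ 0111✓ 1000✓ 1001✓ 1011✓ 1100✓ 1110✓ 1111✓
Round 1: -000✓ -001✓ -100✓ -111 0-00✓ 00-0 000-✓ 1-00✓ 1-11 10-1 100-✓ 11-0 111-
Round 2: --00 -00-
PIs = {--00, -00-, -111, 00-0, 1-11, 10-1, 11-0, 111-}
Coverage chart:
  m0: --00,-00-,00-0
  m2: 00-0 ←essential
  m4: --00 ←essential
  m11: 1-11,10-1
  m12: --00,11-0
  m14: 11-0,111-
  m15: -111,1-11,111-
Essential: --00, 00-0

NO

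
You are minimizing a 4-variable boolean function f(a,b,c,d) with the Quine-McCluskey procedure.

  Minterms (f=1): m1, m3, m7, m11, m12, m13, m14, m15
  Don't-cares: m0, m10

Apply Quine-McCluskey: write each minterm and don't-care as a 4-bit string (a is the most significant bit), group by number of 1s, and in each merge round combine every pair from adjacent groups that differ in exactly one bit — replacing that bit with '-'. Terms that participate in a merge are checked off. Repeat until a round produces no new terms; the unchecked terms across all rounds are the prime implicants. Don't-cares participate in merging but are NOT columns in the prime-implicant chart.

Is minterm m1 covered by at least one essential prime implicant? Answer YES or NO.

[col 0] 0000*, 0001*, 0011*, 0111*, 1010*, 1011*, 1100*, 1101*, 1110*, 1111*
[col 1] -011*, -111*, 0-11*, 00-1, 000-, 1-10*, 1-11*, 101-*, 11-0*, 11-1*, 110-*, 111-*
[col 2] --11, 1-1-, 11--
Prime implicants: --11, 00-1, 000-, 1-1-, 11--
PI chart (minterm → PIs covering it):
  1 | 00-1,000-
  3 | --11,00-1
  7 | --11  (sole → essential)
  11 | --11,1-1-
  12 | 11--  (sole → essential)
  13 | 11--  (sole → essential)
  14 | 1-1-,11--
  15 | --11,1-1-,11--
Essential prime implicants: --11, 11--

NO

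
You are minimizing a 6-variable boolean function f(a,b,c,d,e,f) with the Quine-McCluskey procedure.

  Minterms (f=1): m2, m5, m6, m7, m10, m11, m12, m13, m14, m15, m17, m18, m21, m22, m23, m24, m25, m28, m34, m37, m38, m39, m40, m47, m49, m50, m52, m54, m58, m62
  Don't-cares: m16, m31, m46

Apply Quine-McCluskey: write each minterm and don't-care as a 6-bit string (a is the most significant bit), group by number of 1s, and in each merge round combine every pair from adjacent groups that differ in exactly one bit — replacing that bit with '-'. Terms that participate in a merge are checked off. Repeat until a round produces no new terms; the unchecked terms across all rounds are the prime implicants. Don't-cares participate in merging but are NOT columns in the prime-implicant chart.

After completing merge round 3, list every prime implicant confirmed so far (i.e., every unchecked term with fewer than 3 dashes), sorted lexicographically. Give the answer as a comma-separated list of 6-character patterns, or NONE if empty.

-001-1, -10001, 0--111, 0-01-1, 0-011-, 0-1100, 00--10, 00-1-1, 001-1-, 0011--, 01-00-, 010-01, 0100-0, 011-00, 1--110, 101000, 11--10, 1101-0

size-2^0 implicants → 000010(✓)  000101(✓)  000110(✓)  000111(✓)  001010(✓)  001011(✓)  001100(✓)  001101(✓)  001110(✓)  001111(✓)  010000(✓)  010001(✓)  010010(✓)  010101(✓)  010110(✓)  010111(✓)  011000(✓)  011001(✓)  011100(✓)  011111(✓)  100010(✓)  100101(✓)  100110(✓)  100111(✓)  101000  101110(✓)  101111(✓)  110001(✓)  110010(✓)  110100(✓)  110110(✓)  111010(✓)  111110(✓)
size-2^1 implicants → -00010(✓)  -00101(✓)  -00110(✓)  -00111(✓)  -01110(✓)  -01111(✓)  -10001  -10010(✓)  -10110(✓)  0-0010(✓)  0-0101(✓)  0-0110(✓)  0-0111(✓)  0-1100  0-1111(✓)  00-010(✓)  00-101(✓)  00-110(✓)  00-111(✓)  000-10(✓)  0001-1(✓)  00011-(✓)  001-10(✓)  001-11(✓)  00101-(✓)  0011-0(✓)  0011-1(✓)  00110-(✓)  00111-(✓)  01-000(✓)  01-001(✓)  01-111(✓)  010-01  010-10(✓)  0100-0  01000-(✓)  0101-1(✓)  01011-(✓)  011-00  01100-(✓)  1-0010(✓)  1-0110(✓)  1-1110(✓)  10-110(✓)  10-111(✓)  100-10(✓)  1001-1(✓)  10011-(✓)  10111-(✓)  11-010(✓)  11-110(✓)  110-10(✓)  1101-0  111-10(✓)
size-2^2 implicants → --0010(✓)  --0110(✓)  -0-110(✓)  -0-111(✓)  -00-10(✓)  -001-1  -0011-(✓)  -0111-(✓)  -10-10(✓)  0--111  0-0-10(✓)  0-01-1  0-011-  00--10  00-1-1  00-11-(✓)  001-1-  0011--  01-00-  1--110  1-0-10(✓)  10-11-(✓)  11--10
size-2^3 implicants → --0-10  -0-11-
Unchecked terms (primes): --0-10, -0-11-, -001-1, -10001, 0--111, 0-01-1, 0-011-, 0-1100, 00--10, 00-1-1, 001-1-, 0011--, 01-00-, 010-01, 0100-0, 011-00, 1--110, 101000, 11--10, 1101-0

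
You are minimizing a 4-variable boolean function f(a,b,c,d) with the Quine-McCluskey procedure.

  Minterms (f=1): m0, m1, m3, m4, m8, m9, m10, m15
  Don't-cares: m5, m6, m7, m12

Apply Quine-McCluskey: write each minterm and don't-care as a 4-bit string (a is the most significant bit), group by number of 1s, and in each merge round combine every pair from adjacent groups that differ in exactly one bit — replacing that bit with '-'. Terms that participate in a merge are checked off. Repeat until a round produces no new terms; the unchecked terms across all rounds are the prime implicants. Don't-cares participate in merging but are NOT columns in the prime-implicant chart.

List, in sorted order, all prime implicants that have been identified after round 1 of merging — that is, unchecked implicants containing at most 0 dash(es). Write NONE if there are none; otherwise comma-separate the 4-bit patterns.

size-2^0 implicants → 0000(✓)  0001(✓)  0011(✓)  0100(✓)  0101(✓)  0110(✓)  0111(✓)  1000(✓)  1001(✓)  1010(✓)  1100(✓)  1111(✓)
size-2^1 implicants → -000(✓)  -001(✓)  -100(✓)  -111  0-00(✓)  0-01(✓)  0-11(✓)  00-1(✓)  000-(✓)  01-0(✓)  01-1(✓)  010-(✓)  011-(✓)  1-00(✓)  10-0  100-(✓)
size-2^2 implicants → --00  -00-  0--1  0-0-  01--
Unchecked terms (primes): --00, -00-, -111, 0--1, 0-0-, 01--, 10-0

NONE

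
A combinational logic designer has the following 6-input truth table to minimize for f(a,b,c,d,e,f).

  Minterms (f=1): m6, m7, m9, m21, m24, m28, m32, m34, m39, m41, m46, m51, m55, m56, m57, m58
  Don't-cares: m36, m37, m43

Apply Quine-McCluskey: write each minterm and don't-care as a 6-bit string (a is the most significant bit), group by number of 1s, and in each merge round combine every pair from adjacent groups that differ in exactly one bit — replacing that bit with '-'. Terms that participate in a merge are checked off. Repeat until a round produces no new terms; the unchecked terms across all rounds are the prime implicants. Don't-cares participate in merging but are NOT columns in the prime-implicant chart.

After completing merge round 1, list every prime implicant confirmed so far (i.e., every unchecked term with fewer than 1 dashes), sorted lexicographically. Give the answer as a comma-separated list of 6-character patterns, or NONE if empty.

Round 0: 000110✓ 000111✓ 001001✓ 010101 011000✓ 011100✓ 100000✓ 100010✓ 100100✓ 100101✓ 100111✓ 101001✓ 101011✓ 101110 110011✓ 110111✓ 111000✓ 111001✓ 111010✓
Round 1: -00111 -01001 -11000 00011- 011-00 1-0111 1-1001 100-00 1000-0 1001-1 10010- 1010-1 110-11 1110-0 11100-
PIs = {-00111, -01001, -11000, 00011-, 010101, 011-00, 1-0111, 1-1001, 100-00, 1000-0, 1001-1, 10010-, 1010-1, 101110, 110-11, 1110-0, 11100-}

010101, 101110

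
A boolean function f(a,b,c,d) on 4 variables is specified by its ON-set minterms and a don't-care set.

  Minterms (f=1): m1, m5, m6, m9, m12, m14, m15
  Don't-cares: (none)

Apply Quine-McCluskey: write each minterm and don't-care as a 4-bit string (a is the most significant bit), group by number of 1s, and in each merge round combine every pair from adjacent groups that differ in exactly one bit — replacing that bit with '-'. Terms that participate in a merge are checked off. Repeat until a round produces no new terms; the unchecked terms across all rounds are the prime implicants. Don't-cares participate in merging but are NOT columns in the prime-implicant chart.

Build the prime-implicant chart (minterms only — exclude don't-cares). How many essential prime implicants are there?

5

size-2^0 implicants → 0001(✓)  0101(✓)  0110(✓)  1001(✓)  1100(✓)  1110(✓)  1111(✓)
size-2^1 implicants → -001  -110  0-01  11-0  111-
Unchecked terms (primes): -001, -110, 0-01, 11-0, 111-
Minterm coverage:
  m1 ⊆ -001,0-01
  m5 ⊆ 0-01 [E]
  m6 ⊆ -110 [E]
  m9 ⊆ -001 [E]
  m12 ⊆ 11-0 [E]
  m14 ⊆ -110,11-0,111-
  m15 ⊆ 111- [E]
E = {-001, -110, 0-01, 11-0, 111-}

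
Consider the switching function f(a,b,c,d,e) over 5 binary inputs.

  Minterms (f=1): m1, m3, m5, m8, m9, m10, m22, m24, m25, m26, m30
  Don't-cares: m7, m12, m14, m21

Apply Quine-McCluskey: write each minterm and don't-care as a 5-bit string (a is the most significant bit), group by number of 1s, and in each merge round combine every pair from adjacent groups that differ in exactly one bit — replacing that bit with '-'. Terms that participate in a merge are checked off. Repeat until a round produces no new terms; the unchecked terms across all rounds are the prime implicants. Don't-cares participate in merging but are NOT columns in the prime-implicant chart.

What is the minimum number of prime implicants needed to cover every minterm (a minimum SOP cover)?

[col 0] 00001*, 00011*, 00101*, 00111*, 01000*, 01001*, 01010*, 01100*, 01110*, 10101*, 10110*, 11000*, 11001*, 11010*, 11110*
[col 1] -0101, -1000*, -1001*, -1010*, -1110*, 0-001, 00-01*, 00-11*, 000-1*, 001-1*, 01-00*, 01-10*, 010-0*, 0100-*, 011-0*, 1-110, 11-10*, 110-0*, 1100-*
[col 2] -1-10, -10-0, -100-, 00--1, 01--0
Prime implicants: -0101, -1-10, -10-0, -100-, 0-001, 00--1, 01--0, 1-110
PI chart (minterm → PIs covering it):
  1 | 0-001,00--1
  3 | 00--1  (sole → essential)
  5 | -0101,00--1
  8 | -10-0,-100-,01--0
  9 | -100-,0-001
  10 | -1-10,-10-0,01--0
  22 | 1-110  (sole → essential)
  24 | -10-0,-100-
  25 | -100-  (sole → essential)
  26 | -1-10,-10-0
  30 | -1-10,1-110
Essential prime implicants: -100-, 00--1, 1-110
Petrick residual → -1-10
Minimum SOP uses 4 PIs: bde' + bc'd' + a'b'e + acde'

4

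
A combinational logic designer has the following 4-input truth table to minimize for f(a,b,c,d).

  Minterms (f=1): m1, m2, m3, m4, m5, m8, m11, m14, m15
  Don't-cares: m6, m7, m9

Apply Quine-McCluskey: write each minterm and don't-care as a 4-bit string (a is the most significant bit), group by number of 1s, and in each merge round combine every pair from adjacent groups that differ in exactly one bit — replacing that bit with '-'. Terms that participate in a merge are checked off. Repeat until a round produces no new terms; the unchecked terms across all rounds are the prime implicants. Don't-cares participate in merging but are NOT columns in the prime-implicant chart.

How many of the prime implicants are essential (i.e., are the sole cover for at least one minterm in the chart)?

4

Round 0: 0001✓ 0010✓ 0011✓ 0100✓ 0101✓ 0110✓ 0111✓ 1000✓ 1001✓ 1011✓ 1110✓ 1111✓
Round 1: -001✓ -011✓ -110✓ -111✓ 0-01✓ 0-10✓ 0-11✓ 00-1✓ 001-✓ 01-0✓ 01-1✓ 010-✓ 011-✓ 1-11✓ 10-1✓ 100- 111-✓
Round 2: --11 -0-1 -11- 0--1 0-1- 01--
PIs = {--11, -0-1, -11-, 0--1, 0-1-, 01--, 100-}
Coverage chart:
  m1: -0-1,0--1
  m2: 0-1- ←essential
  m3: --11,-0-1,0--1,0-1-
  m4: 01-- ←essential
  m5: 0--1,01--
  m8: 100- ←essential
  m11: --11,-0-1
  m14: -11- ←essential
  m15: --11,-11-
Essential: -11-, 0-1-, 01--, 100-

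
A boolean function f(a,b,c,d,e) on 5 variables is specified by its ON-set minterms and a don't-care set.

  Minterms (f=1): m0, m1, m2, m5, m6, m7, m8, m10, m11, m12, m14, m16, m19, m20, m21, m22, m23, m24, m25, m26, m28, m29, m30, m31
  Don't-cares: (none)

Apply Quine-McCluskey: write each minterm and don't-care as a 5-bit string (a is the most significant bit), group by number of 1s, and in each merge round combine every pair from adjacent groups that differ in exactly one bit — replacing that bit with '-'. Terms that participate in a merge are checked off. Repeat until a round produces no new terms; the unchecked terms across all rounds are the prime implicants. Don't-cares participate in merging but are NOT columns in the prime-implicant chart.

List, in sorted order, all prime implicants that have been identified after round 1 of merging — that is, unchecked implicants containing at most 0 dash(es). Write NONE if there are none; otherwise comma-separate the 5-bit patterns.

NONE

Round 0: 00000✓ 00001✓ 00010✓ 00101✓ 00110✓ 00111✓ 01000✓ 01010✓ 01011✓ 01100✓ 01110✓ 10000✓ 10011✓ 10100✓ 10101✓ 10110✓ 10111✓ 11000✓ 11001✓ 11010✓ 11100✓ 11101✓ 11110✓ 11111✓
Round 1: -0000✓ -0101✓ -0110✓ -0111✓ -1000✓ -1010✓ -1100✓ -1110✓ 0-000✓ 0-010✓ 0-110✓ 00-01 00-10✓ 000-0✓ 0000- 001-1✓ 0011-✓ 01-00✓ 01-10✓ 010-0✓ 0101- 011-0✓ 1-000✓ 1-100✓ 1-101✓ 1-110✓ 1-111✓ 10-00✓ 10-11 101-0✓ 101-1✓ 1010-✓ 1011-✓ 11-00✓ 11-01✓ 11-10✓ 110-0✓ 1100-✓ 111-0✓ 111-1✓ 1110-✓ 1111-✓
Round 2: --000 --110 -01-1 -011- -1-00✓ -1-10✓ -10-0✓ -11-0✓ 0--10 0-0-0 01--0✓ 1--00 1-1-0✓ 1-1-1✓ 1-10-✓ 1-11-✓ 101--✓ 11--0✓ 11-0- 111--✓
Round 3: -1--0 1-1--
PIs = {--000, --110, -01-1, -011-, -1--0, 0--10, 0-0-0, 00-01, 0000-, 0101-, 1--00, 1-1--, 10-11, 11-0-}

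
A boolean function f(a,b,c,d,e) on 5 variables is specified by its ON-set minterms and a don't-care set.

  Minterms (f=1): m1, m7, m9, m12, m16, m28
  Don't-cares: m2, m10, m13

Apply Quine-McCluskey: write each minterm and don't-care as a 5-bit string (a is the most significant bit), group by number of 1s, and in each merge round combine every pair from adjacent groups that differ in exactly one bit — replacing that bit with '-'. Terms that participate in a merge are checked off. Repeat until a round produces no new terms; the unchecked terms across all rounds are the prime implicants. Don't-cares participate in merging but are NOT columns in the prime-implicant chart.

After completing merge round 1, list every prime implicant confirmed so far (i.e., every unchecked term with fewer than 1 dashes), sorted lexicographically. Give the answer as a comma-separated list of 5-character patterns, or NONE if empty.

00111, 10000

size-2^0 implicants → 00001(✓)  00010(✓)  00111  01001(✓)  01010(✓)  01100(✓)  01101(✓)  10000  11100(✓)
size-2^1 implicants → -1100  0-001  0-010  01-01  0110-
Unchecked terms (primes): -1100, 0-001, 0-010, 00111, 01-01, 0110-, 10000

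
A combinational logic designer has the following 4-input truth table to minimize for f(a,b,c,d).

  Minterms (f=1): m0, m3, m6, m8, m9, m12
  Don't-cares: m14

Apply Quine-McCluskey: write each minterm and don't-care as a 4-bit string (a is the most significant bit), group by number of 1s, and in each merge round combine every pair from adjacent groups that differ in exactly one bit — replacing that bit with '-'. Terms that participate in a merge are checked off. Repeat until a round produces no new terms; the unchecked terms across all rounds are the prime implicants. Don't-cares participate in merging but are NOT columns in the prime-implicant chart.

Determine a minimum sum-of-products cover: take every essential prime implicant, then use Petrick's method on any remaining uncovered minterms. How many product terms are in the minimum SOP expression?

5

size-2^0 implicants → 0000(✓)  0011  0110(✓)  1000(✓)  1001(✓)  1100(✓)  1110(✓)
size-2^1 implicants → -000  -110  1-00  100-  11-0
Unchecked terms (primes): -000, -110, 0011, 1-00, 100-, 11-0
Minterm coverage:
  m0 ⊆ -000 [E]
  m3 ⊆ 0011 [E]
  m6 ⊆ -110 [E]
  m8 ⊆ -000,1-00,100-
  m9 ⊆ 100- [E]
  m12 ⊆ 1-00,11-0
E = {-000, -110, 0011, 100-}
Petrick residual → 1-00
Cover = b'c'd' + bcd' + a'b'cd + ac'd' + ab'c'  |cover|=5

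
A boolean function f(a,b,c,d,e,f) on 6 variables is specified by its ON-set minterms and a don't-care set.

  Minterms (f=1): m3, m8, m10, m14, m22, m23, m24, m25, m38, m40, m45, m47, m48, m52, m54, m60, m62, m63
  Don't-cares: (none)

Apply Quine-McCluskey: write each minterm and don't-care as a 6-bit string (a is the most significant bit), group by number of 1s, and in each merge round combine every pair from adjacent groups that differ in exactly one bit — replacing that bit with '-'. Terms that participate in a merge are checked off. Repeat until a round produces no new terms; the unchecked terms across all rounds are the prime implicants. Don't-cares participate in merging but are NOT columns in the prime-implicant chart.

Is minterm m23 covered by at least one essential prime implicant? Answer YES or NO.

YES

Round 0: 000011 001000✓ 001010✓ 001110✓ 010110✓ 010111✓ 011000✓ 011001✓ 100110✓ 101000✓ 101101✓ 101111✓ 110000✓ 110100✓ 110110✓ 111100✓ 111110✓ 111111✓
Round 1: -01000 -10110 0-1000 001-10 0010-0 01011- 01100- 1-0110 1-1111 1011-1 11-100✓ 11-110✓ 110-00 1101-0✓ 1111-0✓ 11111-
Round 2: 11-1-0
PIs = {-01000, -10110, 0-1000, 000011, 001-10, 0010-0, 01011-, 01100-, 1-0110, 1-1111, 1011-1, 11-1-0, 110-00, 11111-}
Coverage chart:
  m3: 000011 ←essential
  m8: -01000,0-1000,0010-0
  m10: 001-10,0010-0
  m14: 001-10 ←essential
  m22: -10110,01011-
  m23: 01011- ←essential
  m24: 0-1000,01100-
  m25: 01100- ←essential
  m38: 1-0110 ←essential
  m40: -01000 ←essential
  m45: 1011-1 ←essential
  m47: 1-1111,1011-1
  m48: 110-00 ←essential
  m52: 11-1-0,110-00
  m54: -10110,1-0110,11-1-0
  m60: 11-1-0 ←essential
  m62: 11-1-0,11111-
  m63: 1-1111,11111-
Essential: -01000, 000011, 001-10, 01011-, 01100-, 1-0110, 1011-1, 11-1-0, 110-00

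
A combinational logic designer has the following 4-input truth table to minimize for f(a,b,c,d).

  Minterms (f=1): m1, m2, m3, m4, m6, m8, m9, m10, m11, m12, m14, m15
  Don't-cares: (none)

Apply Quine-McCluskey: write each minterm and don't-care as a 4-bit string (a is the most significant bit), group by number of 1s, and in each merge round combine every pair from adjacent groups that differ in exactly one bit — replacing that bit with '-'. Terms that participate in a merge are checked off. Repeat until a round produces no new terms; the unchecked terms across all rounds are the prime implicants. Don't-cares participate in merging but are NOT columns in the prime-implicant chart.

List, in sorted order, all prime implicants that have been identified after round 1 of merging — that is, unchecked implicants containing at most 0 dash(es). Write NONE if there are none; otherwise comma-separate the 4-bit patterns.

NONE

Round 0: 0001✓ 0010✓ 0011✓ 0100✓ 0110✓ 1000✓ 1001✓ 1010✓ 1011✓ 1100✓ 1110✓ 1111✓
Round 1: -001✓ -010✓ -011✓ -100✓ -110✓ 0-10✓ 00-1✓ 001-✓ 01-0✓ 1-00✓ 1-10✓ 1-11✓ 10-0✓ 10-1✓ 100-✓ 101-✓ 11-0✓ 111-✓
Round 2: --10 -0-1 -01- -1-0 1--0 1-1- 10--
PIs = {--10, -0-1, -01-, -1-0, 1--0, 1-1-, 10--}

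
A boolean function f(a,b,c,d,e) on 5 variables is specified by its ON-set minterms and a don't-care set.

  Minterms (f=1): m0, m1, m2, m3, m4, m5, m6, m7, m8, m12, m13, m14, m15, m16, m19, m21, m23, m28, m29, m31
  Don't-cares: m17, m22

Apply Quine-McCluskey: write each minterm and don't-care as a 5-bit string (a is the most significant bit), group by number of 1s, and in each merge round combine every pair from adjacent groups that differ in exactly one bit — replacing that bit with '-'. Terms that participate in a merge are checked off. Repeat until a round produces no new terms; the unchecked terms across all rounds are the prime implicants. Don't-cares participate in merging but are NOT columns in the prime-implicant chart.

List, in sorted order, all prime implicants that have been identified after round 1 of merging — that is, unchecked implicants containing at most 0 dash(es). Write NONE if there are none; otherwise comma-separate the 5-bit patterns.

NONE

size-2^0 implicants → 00000(✓)  00001(✓)  00010(✓)  00011(✓)  00100(✓)  00101(✓)  00110(✓)  00111(✓)  01000(✓)  01100(✓)  01101(✓)  01110(✓)  01111(✓)  10000(✓)  10001(✓)  10011(✓)  10101(✓)  10110(✓)  10111(✓)  11100(✓)  11101(✓)  11111(✓)
size-2^1 implicants → -0000(✓)  -0001(✓)  -0011(✓)  -0101(✓)  -0110(✓)  -0111(✓)  -1100(✓)  -1101(✓)  -1111(✓)  0-000(✓)  0-100(✓)  0-101(✓)  0-110(✓)  0-111(✓)  00-00(✓)  00-01(✓)  00-10(✓)  00-11(✓)  000-0(✓)  000-1(✓)  0000-(✓)  0001-(✓)  001-0(✓)  001-1(✓)  0010-(✓)  0011-(✓)  01-00(✓)  011-0(✓)  011-1(✓)  0110-(✓)  0111-(✓)  1-101(✓)  1-111(✓)  10-01(✓)  10-11(✓)  100-1(✓)  1000-(✓)  101-1(✓)  1011-(✓)  111-1(✓)  1110-(✓)
size-2^2 implicants → --101(✓)  --111(✓)  -0-01(✓)  -0-11(✓)  -00-1(✓)  -000-  -01-1(✓)  -011-  -11-1(✓)  -110-  0--00  0-1-0(✓)  0-1-1(✓)  0-10-(✓)  0-11-(✓)  00--0(✓)  00--1(✓)  00-0-(✓)  00-1-(✓)  000--(✓)  001--(✓)  011--(✓)  1-1-1(✓)  10--1(✓)
size-2^3 implicants → --1-1  -0--1  0-1--  00---
Unchecked terms (primes): --1-1, -0--1, -000-, -011-, -110-, 0--00, 0-1--, 00---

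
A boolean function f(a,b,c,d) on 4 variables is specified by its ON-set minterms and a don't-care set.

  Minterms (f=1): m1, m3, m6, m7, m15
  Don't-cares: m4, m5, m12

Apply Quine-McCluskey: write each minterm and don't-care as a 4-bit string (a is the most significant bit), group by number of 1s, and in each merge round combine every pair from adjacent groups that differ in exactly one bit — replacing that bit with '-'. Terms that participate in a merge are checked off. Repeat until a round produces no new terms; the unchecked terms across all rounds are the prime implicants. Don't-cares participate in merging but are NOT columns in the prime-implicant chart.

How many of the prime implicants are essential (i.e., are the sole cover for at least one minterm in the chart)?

3

[col 0] 0001*, 0011*, 0100*, 0101*, 0110*, 0111*, 1100*, 1111*
[col 1] -100, -111, 0-01*, 0-11*, 00-1*, 01-0*, 01-1*, 010-*, 011-*
[col 2] 0--1, 01--
Prime implicants: -100, -111, 0--1, 01--
PI chart (minterm → PIs covering it):
  1 | 0--1  (sole → essential)
  3 | 0--1  (sole → essential)
  6 | 01--  (sole → essential)
  7 | -111,0--1,01--
  15 | -111  (sole → essential)
Essential prime implicants: -111, 0--1, 01--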